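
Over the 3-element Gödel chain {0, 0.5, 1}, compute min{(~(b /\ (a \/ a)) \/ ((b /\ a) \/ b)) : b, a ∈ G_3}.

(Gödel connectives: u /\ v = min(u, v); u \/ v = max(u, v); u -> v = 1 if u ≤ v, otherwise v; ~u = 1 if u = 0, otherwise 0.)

0.50

The minimum is attained at b = 0.5, a = 0.5:
  (a \/ a) = max(0.5, 0.5) = 0.5
  (b /\ (a \/ a)) = min(0.5, 0.5) = 0.5
  ~(b /\ (a \/ a)): Gödel ¬ of 0.5 = 0 (operand ≠ 0)
  (b /\ a) = min(0.5, 0.5) = 0.5
  ((b /\ a) \/ b) = max(0.5, 0.5) = 0.5
  (~(b /\ (a \/ a)) \/ ((b /\ a) \/ b)) = max(0, 0.5) = 0.5
Checking all 9 assignments confirms none give a value below 0.50.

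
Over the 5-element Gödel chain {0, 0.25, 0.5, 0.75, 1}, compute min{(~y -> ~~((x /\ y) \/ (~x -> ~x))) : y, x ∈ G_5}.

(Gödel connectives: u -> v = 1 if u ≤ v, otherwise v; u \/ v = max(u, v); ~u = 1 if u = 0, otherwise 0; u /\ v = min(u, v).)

1.00

Every assignment gives 1. For instance at y = 0, x = 0:
  ~y: Gödel ¬ of 0 = 1 (operand is 0)
  (x /\ y) = min(0, 0) = 0
  ~x: Gödel ¬ of 0 = 1 (operand is 0)
  ~x: Gödel ¬ of 0 = 1 (operand is 0)
  (~x -> ~x): 1 ≤ 1, so result = 1
  ((x /\ y) \/ (~x -> ~x)) = max(0, 1) = 1
  ~((x /\ y) \/ (~x -> ~x)): Gödel ¬ of 1 = 0 (operand ≠ 0)
  ~~((x /\ y) \/ (~x -> ~x)): Gödel ¬ of 0 = 1 (operand is 0)
  (~y -> ~~((x /\ y) \/ (~x -> ~x))): 1 ≤ 1, so result = 1
All 25 assignments give value 1 — the formula is a G_5-tautology.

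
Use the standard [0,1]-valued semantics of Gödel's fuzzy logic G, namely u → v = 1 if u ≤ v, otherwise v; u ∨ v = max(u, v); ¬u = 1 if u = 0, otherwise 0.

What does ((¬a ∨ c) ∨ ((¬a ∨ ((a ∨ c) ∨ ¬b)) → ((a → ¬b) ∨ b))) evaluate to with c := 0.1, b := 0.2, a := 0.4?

0.20

¬a: Gödel ¬ of 0.4 = 0 (operand ≠ 0)
(¬a ∨ c) = max(0, 0.1) = 0.1
¬a: Gödel ¬ of 0.4 = 0 (operand ≠ 0)
(a ∨ c) = max(0.4, 0.1) = 0.4
¬b: Gödel ¬ of 0.2 = 0 (operand ≠ 0)
((a ∨ c) ∨ ¬b) = max(0.4, 0) = 0.4
(¬a ∨ ((a ∨ c) ∨ ¬b)) = max(0, 0.4) = 0.4
¬b: Gödel ¬ of 0.2 = 0 (operand ≠ 0)
(a → ¬b): 0.4 > 0, so result = 0
((a → ¬b) ∨ b) = max(0, 0.2) = 0.2
((¬a ∨ ((a ∨ c) ∨ ¬b)) → ((a → ¬b) ∨ b)): 0.4 > 0.2, so result = 0.2
((¬a ∨ c) ∨ ((¬a ∨ ((a ∨ c) ∨ ¬b)) → ((a → ¬b) ∨ b))) = max(0.1, 0.2) = 0.2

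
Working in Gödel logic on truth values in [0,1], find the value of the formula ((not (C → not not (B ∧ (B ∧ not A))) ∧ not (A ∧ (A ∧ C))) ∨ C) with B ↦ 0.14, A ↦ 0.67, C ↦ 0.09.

not A: Gödel ¬ of 0.67 = 0 (operand ≠ 0)
(B ∧ not A) = min(0.14, 0) = 0
(B ∧ (B ∧ not A)) = min(0.14, 0) = 0
not (B ∧ (B ∧ not A)): Gödel ¬ of 0 = 1 (operand is 0)
not not (B ∧ (B ∧ not A)): Gödel ¬ of 1 = 0 (operand ≠ 0)
(C → not not (B ∧ (B ∧ not A))): 0.09 > 0, so result = 0
not (C → not not (B ∧ (B ∧ not A))): Gödel ¬ of 0 = 1 (operand is 0)
(A ∧ C) = min(0.67, 0.09) = 0.09
(A ∧ (A ∧ C)) = min(0.67, 0.09) = 0.09
not (A ∧ (A ∧ C)): Gödel ¬ of 0.09 = 0 (operand ≠ 0)
(not (C → not not (B ∧ (B ∧ not A))) ∧ not (A ∧ (A ∧ C))) = min(1, 0) = 0
((not (C → not not (B ∧ (B ∧ not A))) ∧ not (A ∧ (A ∧ C))) ∨ C) = max(0, 0.09) = 0.09

0.09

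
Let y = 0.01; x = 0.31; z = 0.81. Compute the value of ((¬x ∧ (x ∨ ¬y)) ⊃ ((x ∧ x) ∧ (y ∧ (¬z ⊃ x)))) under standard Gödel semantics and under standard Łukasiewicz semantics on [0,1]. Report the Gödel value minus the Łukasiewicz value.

Gödel evaluation:
  ¬x: Gödel ¬ of 0.31 = 0 (operand ≠ 0)
  ¬y: Gödel ¬ of 0.01 = 0 (operand ≠ 0)
  (x ∨ ¬y) = max(0.31, 0) = 0.31
  (¬x ∧ (x ∨ ¬y)) = min(0, 0.31) = 0
  (x ∧ x) = min(0.31, 0.31) = 0.31
  ¬z: Gödel ¬ of 0.81 = 0 (operand ≠ 0)
  (¬z ⊃ x): 0 ≤ 0.31, so result = 1
  (y ∧ (¬z ⊃ x)) = min(0.01, 1) = 0.01
  ((x ∧ x) ∧ (y ∧ (¬z ⊃ x))) = min(0.31, 0.01) = 0.01
  ((¬x ∧ (x ∨ ¬y)) ⊃ ((x ∧ x) ∧ (y ∧ (¬z ⊃ x)))): 0 ≤ 0.01, so result = 1
  Gödel value = 1
Łukasiewicz evaluation:
  ¬x: Łukasiewicz ¬ gives 1 − 0.31 = 0.69
  ¬y: Łukasiewicz ¬ gives 1 − 0.01 = 0.99
  (x ∨ ¬y) = max(0.31, 0.99) = 0.99
  (¬x ∧ (x ∨ ¬y)) = min(0.69, 0.99) = 0.69
  (x ∧ x) = min(0.31, 0.31) = 0.31
  ¬z: Łukasiewicz ¬ gives 1 − 0.81 = 0.19
  (¬z ⊃ x): min(1, 1 − 0.19 + 0.31) = 1
  (y ∧ (¬z ⊃ x)) = min(0.01, 1) = 0.01
  ((x ∧ x) ∧ (y ∧ (¬z ⊃ x))) = min(0.31, 0.01) = 0.01
  ((¬x ∧ (x ∨ ¬y)) ⊃ ((x ∧ x) ∧ (y ∧ (¬z ⊃ x)))): min(1, 1 − 0.69 + 0.01) = 0.32
  Łukasiewicz value = 0.32
Difference: 1 − 0.32 = 0.68

0.68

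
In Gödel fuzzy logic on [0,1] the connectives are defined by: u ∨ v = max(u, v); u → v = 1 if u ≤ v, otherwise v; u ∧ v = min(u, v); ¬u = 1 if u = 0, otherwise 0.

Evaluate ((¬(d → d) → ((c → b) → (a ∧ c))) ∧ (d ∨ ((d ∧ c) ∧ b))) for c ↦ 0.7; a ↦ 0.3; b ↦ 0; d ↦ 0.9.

0.90

(d → d): 0.9 ≤ 0.9, so result = 1
¬(d → d): Gödel ¬ of 1 = 0 (operand ≠ 0)
(c → b): 0.7 > 0, so result = 0
(a ∧ c) = min(0.3, 0.7) = 0.3
((c → b) → (a ∧ c)): 0 ≤ 0.3, so result = 1
(¬(d → d) → ((c → b) → (a ∧ c))): 0 ≤ 1, so result = 1
(d ∧ c) = min(0.9, 0.7) = 0.7
((d ∧ c) ∧ b) = min(0.7, 0) = 0
(d ∨ ((d ∧ c) ∧ b)) = max(0.9, 0) = 0.9
((¬(d → d) → ((c → b) → (a ∧ c))) ∧ (d ∨ ((d ∧ c) ∧ b))) = min(1, 0.9) = 0.9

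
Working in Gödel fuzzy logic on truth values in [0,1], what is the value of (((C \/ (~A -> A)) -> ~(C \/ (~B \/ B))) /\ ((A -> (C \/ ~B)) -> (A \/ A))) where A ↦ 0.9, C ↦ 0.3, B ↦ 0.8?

0.00

~A: Gödel ¬ of 0.9 = 0 (operand ≠ 0)
(~A -> A): 0 ≤ 0.9, so result = 1
(C \/ (~A -> A)) = max(0.3, 1) = 1
~B: Gödel ¬ of 0.8 = 0 (operand ≠ 0)
(~B \/ B) = max(0, 0.8) = 0.8
(C \/ (~B \/ B)) = max(0.3, 0.8) = 0.8
~(C \/ (~B \/ B)): Gödel ¬ of 0.8 = 0 (operand ≠ 0)
((C \/ (~A -> A)) -> ~(C \/ (~B \/ B))): 1 > 0, so result = 0
~B: Gödel ¬ of 0.8 = 0 (operand ≠ 0)
(C \/ ~B) = max(0.3, 0) = 0.3
(A -> (C \/ ~B)): 0.9 > 0.3, so result = 0.3
(A \/ A) = max(0.9, 0.9) = 0.9
((A -> (C \/ ~B)) -> (A \/ A)): 0.3 ≤ 0.9, so result = 1
(((C \/ (~A -> A)) -> ~(C \/ (~B \/ B))) /\ ((A -> (C \/ ~B)) -> (A \/ A))) = min(0, 1) = 0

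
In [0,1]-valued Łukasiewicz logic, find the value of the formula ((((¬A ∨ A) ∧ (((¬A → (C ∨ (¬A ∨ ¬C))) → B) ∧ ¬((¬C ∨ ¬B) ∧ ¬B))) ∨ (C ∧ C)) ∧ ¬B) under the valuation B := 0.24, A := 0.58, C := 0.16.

¬A: Łukasiewicz ¬ gives 1 − 0.58 = 0.42
(¬A ∨ A) = max(0.42, 0.58) = 0.58
¬A: Łukasiewicz ¬ gives 1 − 0.58 = 0.42
¬A: Łukasiewicz ¬ gives 1 − 0.58 = 0.42
¬C: Łukasiewicz ¬ gives 1 − 0.16 = 0.84
(¬A ∨ ¬C) = max(0.42, 0.84) = 0.84
(C ∨ (¬A ∨ ¬C)) = max(0.16, 0.84) = 0.84
(¬A → (C ∨ (¬A ∨ ¬C))): min(1, 1 − 0.42 + 0.84) = 1
((¬A → (C ∨ (¬A ∨ ¬C))) → B): min(1, 1 − 1 + 0.24) = 0.24
¬C: Łukasiewicz ¬ gives 1 − 0.16 = 0.84
¬B: Łukasiewicz ¬ gives 1 − 0.24 = 0.76
(¬C ∨ ¬B) = max(0.84, 0.76) = 0.84
¬B: Łukasiewicz ¬ gives 1 − 0.24 = 0.76
((¬C ∨ ¬B) ∧ ¬B) = min(0.84, 0.76) = 0.76
¬((¬C ∨ ¬B) ∧ ¬B): Łukasiewicz ¬ gives 1 − 0.76 = 0.24
(((¬A → (C ∨ (¬A ∨ ¬C))) → B) ∧ ¬((¬C ∨ ¬B) ∧ ¬B)) = min(0.24, 0.24) = 0.24
((¬A ∨ A) ∧ (((¬A → (C ∨ (¬A ∨ ¬C))) → B) ∧ ¬((¬C ∨ ¬B) ∧ ¬B))) = min(0.58, 0.24) = 0.24
(C ∧ C) = min(0.16, 0.16) = 0.16
(((¬A ∨ A) ∧ (((¬A → (C ∨ (¬A ∨ ¬C))) → B) ∧ ¬((¬C ∨ ¬B) ∧ ¬B))) ∨ (C ∧ C)) = max(0.24, 0.16) = 0.24
¬B: Łukasiewicz ¬ gives 1 − 0.24 = 0.76
((((¬A ∨ A) ∧ (((¬A → (C ∨ (¬A ∨ ¬C))) → B) ∧ ¬((¬C ∨ ¬B) ∧ ¬B))) ∨ (C ∧ C)) ∧ ¬B) = min(0.24, 0.76) = 0.24

0.24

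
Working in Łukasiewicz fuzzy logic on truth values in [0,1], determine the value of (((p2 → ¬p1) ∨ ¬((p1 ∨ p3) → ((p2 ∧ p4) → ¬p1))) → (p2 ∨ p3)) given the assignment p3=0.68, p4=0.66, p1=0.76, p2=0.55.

0.99

¬p1: Łukasiewicz ¬ gives 1 − 0.76 = 0.24
(p2 → ¬p1): min(1, 1 − 0.55 + 0.24) = 0.69
(p1 ∨ p3) = max(0.76, 0.68) = 0.76
(p2 ∧ p4) = min(0.55, 0.66) = 0.55
¬p1: Łukasiewicz ¬ gives 1 − 0.76 = 0.24
((p2 ∧ p4) → ¬p1): min(1, 1 − 0.55 + 0.24) = 0.69
((p1 ∨ p3) → ((p2 ∧ p4) → ¬p1)): min(1, 1 − 0.76 + 0.69) = 0.93
¬((p1 ∨ p3) → ((p2 ∧ p4) → ¬p1)): Łukasiewicz ¬ gives 1 − 0.93 = 0.07
((p2 → ¬p1) ∨ ¬((p1 ∨ p3) → ((p2 ∧ p4) → ¬p1))) = max(0.69, 0.07) = 0.69
(p2 ∨ p3) = max(0.55, 0.68) = 0.68
(((p2 → ¬p1) ∨ ¬((p1 ∨ p3) → ((p2 ∧ p4) → ¬p1))) → (p2 ∨ p3)): min(1, 1 − 0.69 + 0.68) = 0.99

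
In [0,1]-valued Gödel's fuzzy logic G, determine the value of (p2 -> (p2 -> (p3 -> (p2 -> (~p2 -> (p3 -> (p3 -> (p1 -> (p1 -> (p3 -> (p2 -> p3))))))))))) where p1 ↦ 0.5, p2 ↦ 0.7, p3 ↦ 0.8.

~p2: Gödel ¬ of 0.7 = 0 (operand ≠ 0)
(p2 -> p3): 0.7 ≤ 0.8, so result = 1
(p3 -> (p2 -> p3)): 0.8 ≤ 1, so result = 1
(p1 -> (p3 -> (p2 -> p3))): 0.5 ≤ 1, so result = 1
(p1 -> (p1 -> (p3 -> (p2 -> p3)))): 0.5 ≤ 1, so result = 1
(p3 -> (p1 -> (p1 -> (p3 -> (p2 -> p3))))): 0.8 ≤ 1, so result = 1
(p3 -> (p3 -> (p1 -> (p1 -> (p3 -> (p2 -> p3)))))): 0.8 ≤ 1, so result = 1
(~p2 -> (p3 -> (p3 -> (p1 -> (p1 -> (p3 -> (p2 -> p3))))))): 0 ≤ 1, so result = 1
(p2 -> (~p2 -> (p3 -> (p3 -> (p1 -> (p1 -> (p3 -> (p2 -> p3)))))))): 0.7 ≤ 1, so result = 1
(p3 -> (p2 -> (~p2 -> (p3 -> (p3 -> (p1 -> (p1 -> (p3 -> (p2 -> p3))))))))): 0.8 ≤ 1, so result = 1
(p2 -> (p3 -> (p2 -> (~p2 -> (p3 -> (p3 -> (p1 -> (p1 -> (p3 -> (p2 -> p3)))))))))): 0.7 ≤ 1, so result = 1
(p2 -> (p2 -> (p3 -> (p2 -> (~p2 -> (p3 -> (p3 -> (p1 -> (p1 -> (p3 -> (p2 -> p3))))))))))): 0.7 ≤ 1, so result = 1

1.00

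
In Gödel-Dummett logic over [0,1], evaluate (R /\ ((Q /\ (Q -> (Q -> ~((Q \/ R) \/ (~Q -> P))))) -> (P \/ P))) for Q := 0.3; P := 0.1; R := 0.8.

0.80

(Q \/ R) = max(0.3, 0.8) = 0.8
~Q: Gödel ¬ of 0.3 = 0 (operand ≠ 0)
(~Q -> P): 0 ≤ 0.1, so result = 1
((Q \/ R) \/ (~Q -> P)) = max(0.8, 1) = 1
~((Q \/ R) \/ (~Q -> P)): Gödel ¬ of 1 = 0 (operand ≠ 0)
(Q -> ~((Q \/ R) \/ (~Q -> P))): 0.3 > 0, so result = 0
(Q -> (Q -> ~((Q \/ R) \/ (~Q -> P)))): 0.3 > 0, so result = 0
(Q /\ (Q -> (Q -> ~((Q \/ R) \/ (~Q -> P))))) = min(0.3, 0) = 0
(P \/ P) = max(0.1, 0.1) = 0.1
((Q /\ (Q -> (Q -> ~((Q \/ R) \/ (~Q -> P))))) -> (P \/ P)): 0 ≤ 0.1, so result = 1
(R /\ ((Q /\ (Q -> (Q -> ~((Q \/ R) \/ (~Q -> P))))) -> (P \/ P))) = min(0.8, 1) = 0.8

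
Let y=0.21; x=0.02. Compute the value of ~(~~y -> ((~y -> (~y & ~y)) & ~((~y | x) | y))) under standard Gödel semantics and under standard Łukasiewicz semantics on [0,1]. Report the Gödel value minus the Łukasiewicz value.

Gödel evaluation:
  ~y: Gödel ¬ of 0.21 = 0 (operand ≠ 0)
  ~~y: Gödel ¬ of 0 = 1 (operand is 0)
  ~y: Gödel ¬ of 0.21 = 0 (operand ≠ 0)
  ~y: Gödel ¬ of 0.21 = 0 (operand ≠ 0)
  ~y: Gödel ¬ of 0.21 = 0 (operand ≠ 0)
  (~y & ~y) = min(0, 0) = 0
  (~y -> (~y & ~y)): 0 ≤ 0, so result = 1
  ~y: Gödel ¬ of 0.21 = 0 (operand ≠ 0)
  (~y | x) = max(0, 0.02) = 0.02
  ((~y | x) | y) = max(0.02, 0.21) = 0.21
  ~((~y | x) | y): Gödel ¬ of 0.21 = 0 (operand ≠ 0)
  ((~y -> (~y & ~y)) & ~((~y | x) | y)) = min(1, 0) = 0
  (~~y -> ((~y -> (~y & ~y)) & ~((~y | x) | y))): 1 > 0, so result = 0
  ~(~~y -> ((~y -> (~y & ~y)) & ~((~y | x) | y))): Gödel ¬ of 0 = 1 (operand is 0)
  Gödel value = 1
Łukasiewicz evaluation:
  ~y: Łukasiewicz ¬ gives 1 − 0.21 = 0.79
  ~~y: Łukasiewicz ¬ gives 1 − 0.79 = 0.21
  ~y: Łukasiewicz ¬ gives 1 − 0.21 = 0.79
  ~y: Łukasiewicz ¬ gives 1 − 0.21 = 0.79
  ~y: Łukasiewicz ¬ gives 1 − 0.21 = 0.79
  (~y & ~y) = min(0.79, 0.79) = 0.79
  (~y -> (~y & ~y)): min(1, 1 − 0.79 + 0.79) = 1
  ~y: Łukasiewicz ¬ gives 1 − 0.21 = 0.79
  (~y | x) = max(0.79, 0.02) = 0.79
  ((~y | x) | y) = max(0.79, 0.21) = 0.79
  ~((~y | x) | y): Łukasiewicz ¬ gives 1 − 0.79 = 0.21
  ((~y -> (~y & ~y)) & ~((~y | x) | y)) = min(1, 0.21) = 0.21
  (~~y -> ((~y -> (~y & ~y)) & ~((~y | x) | y))): min(1, 1 − 0.21 + 0.21) = 1
  ~(~~y -> ((~y -> (~y & ~y)) & ~((~y | x) | y))): Łukasiewicz ¬ gives 1 − 1 = 0
  Łukasiewicz value = 0
Difference: 1 − 0 = 1.00

1.00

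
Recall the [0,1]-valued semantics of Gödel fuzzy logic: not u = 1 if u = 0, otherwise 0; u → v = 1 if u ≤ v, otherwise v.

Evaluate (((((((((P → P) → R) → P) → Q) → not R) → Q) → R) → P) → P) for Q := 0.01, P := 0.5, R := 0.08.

0.50

(P → P): 0.5 ≤ 0.5, so result = 1
((P → P) → R): 1 > 0.08, so result = 0.08
(((P → P) → R) → P): 0.08 ≤ 0.5, so result = 1
((((P → P) → R) → P) → Q): 1 > 0.01, so result = 0.01
not R: Gödel ¬ of 0.08 = 0 (operand ≠ 0)
(((((P → P) → R) → P) → Q) → not R): 0.01 > 0, so result = 0
((((((P → P) → R) → P) → Q) → not R) → Q): 0 ≤ 0.01, so result = 1
(((((((P → P) → R) → P) → Q) → not R) → Q) → R): 1 > 0.08, so result = 0.08
((((((((P → P) → R) → P) → Q) → not R) → Q) → R) → P): 0.08 ≤ 0.5, so result = 1
(((((((((P → P) → R) → P) → Q) → not R) → Q) → R) → P) → P): 1 > 0.5, so result = 0.5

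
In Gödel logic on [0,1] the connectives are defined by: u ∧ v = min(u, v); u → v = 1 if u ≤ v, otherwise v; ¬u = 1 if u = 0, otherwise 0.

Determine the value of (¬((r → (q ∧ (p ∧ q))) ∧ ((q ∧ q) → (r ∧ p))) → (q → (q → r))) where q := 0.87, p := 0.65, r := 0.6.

(p ∧ q) = min(0.65, 0.87) = 0.65
(q ∧ (p ∧ q)) = min(0.87, 0.65) = 0.65
(r → (q ∧ (p ∧ q))): 0.6 ≤ 0.65, so result = 1
(q ∧ q) = min(0.87, 0.87) = 0.87
(r ∧ p) = min(0.6, 0.65) = 0.6
((q ∧ q) → (r ∧ p)): 0.87 > 0.6, so result = 0.6
((r → (q ∧ (p ∧ q))) ∧ ((q ∧ q) → (r ∧ p))) = min(1, 0.6) = 0.6
¬((r → (q ∧ (p ∧ q))) ∧ ((q ∧ q) → (r ∧ p))): Gödel ¬ of 0.6 = 0 (operand ≠ 0)
(q → r): 0.87 > 0.6, so result = 0.6
(q → (q → r)): 0.87 > 0.6, so result = 0.6
(¬((r → (q ∧ (p ∧ q))) ∧ ((q ∧ q) → (r ∧ p))) → (q → (q → r))): 0 ≤ 0.6, so result = 1

1.00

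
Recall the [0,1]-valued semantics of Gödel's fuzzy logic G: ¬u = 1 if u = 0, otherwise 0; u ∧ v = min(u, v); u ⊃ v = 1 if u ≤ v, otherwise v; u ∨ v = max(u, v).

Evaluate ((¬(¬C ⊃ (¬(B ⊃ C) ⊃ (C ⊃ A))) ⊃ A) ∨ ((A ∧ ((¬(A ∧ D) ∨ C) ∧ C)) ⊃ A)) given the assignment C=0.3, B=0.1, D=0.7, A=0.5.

¬C: Gödel ¬ of 0.3 = 0 (operand ≠ 0)
(B ⊃ C): 0.1 ≤ 0.3, so result = 1
¬(B ⊃ C): Gödel ¬ of 1 = 0 (operand ≠ 0)
(C ⊃ A): 0.3 ≤ 0.5, so result = 1
(¬(B ⊃ C) ⊃ (C ⊃ A)): 0 ≤ 1, so result = 1
(¬C ⊃ (¬(B ⊃ C) ⊃ (C ⊃ A))): 0 ≤ 1, so result = 1
¬(¬C ⊃ (¬(B ⊃ C) ⊃ (C ⊃ A))): Gödel ¬ of 1 = 0 (operand ≠ 0)
(¬(¬C ⊃ (¬(B ⊃ C) ⊃ (C ⊃ A))) ⊃ A): 0 ≤ 0.5, so result = 1
(A ∧ D) = min(0.5, 0.7) = 0.5
¬(A ∧ D): Gödel ¬ of 0.5 = 0 (operand ≠ 0)
(¬(A ∧ D) ∨ C) = max(0, 0.3) = 0.3
((¬(A ∧ D) ∨ C) ∧ C) = min(0.3, 0.3) = 0.3
(A ∧ ((¬(A ∧ D) ∨ C) ∧ C)) = min(0.5, 0.3) = 0.3
((A ∧ ((¬(A ∧ D) ∨ C) ∧ C)) ⊃ A): 0.3 ≤ 0.5, so result = 1
((¬(¬C ⊃ (¬(B ⊃ C) ⊃ (C ⊃ A))) ⊃ A) ∨ ((A ∧ ((¬(A ∧ D) ∨ C) ∧ C)) ⊃ A)) = max(1, 1) = 1

1.00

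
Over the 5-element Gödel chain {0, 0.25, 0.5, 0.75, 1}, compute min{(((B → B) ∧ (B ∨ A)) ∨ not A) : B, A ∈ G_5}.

0.25

The minimum is attained at B = 0, A = 0.25:
  (B → B): 0 ≤ 0, so result = 1
  (B ∨ A) = max(0, 0.25) = 0.25
  ((B → B) ∧ (B ∨ A)) = min(1, 0.25) = 0.25
  not A: Gödel ¬ of 0.25 = 0 (operand ≠ 0)
  (((B → B) ∧ (B ∨ A)) ∨ not A) = max(0.25, 0) = 0.25
Checking all 25 assignments confirms none give a value below 0.25.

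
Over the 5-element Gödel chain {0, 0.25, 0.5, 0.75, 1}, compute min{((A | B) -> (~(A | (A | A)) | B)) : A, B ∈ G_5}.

0.00

The minimum is attained at A = 0.25, B = 0:
  (A | B) = max(0.25, 0) = 0.25
  (A | A) = max(0.25, 0.25) = 0.25
  (A | (A | A)) = max(0.25, 0.25) = 0.25
  ~(A | (A | A)): Gödel ¬ of 0.25 = 0 (operand ≠ 0)
  (~(A | (A | A)) | B) = max(0, 0) = 0
  ((A | B) -> (~(A | (A | A)) | B)): 0.25 > 0, so result = 0
Checking all 25 assignments confirms none give a value below 0.00.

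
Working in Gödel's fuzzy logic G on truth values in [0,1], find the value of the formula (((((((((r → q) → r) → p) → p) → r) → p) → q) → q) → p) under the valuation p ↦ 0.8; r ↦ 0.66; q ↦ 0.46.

(r → q): 0.66 > 0.46, so result = 0.46
((r → q) → r): 0.46 ≤ 0.66, so result = 1
(((r → q) → r) → p): 1 > 0.8, so result = 0.8
((((r → q) → r) → p) → p): 0.8 ≤ 0.8, so result = 1
(((((r → q) → r) → p) → p) → r): 1 > 0.66, so result = 0.66
((((((r → q) → r) → p) → p) → r) → p): 0.66 ≤ 0.8, so result = 1
(((((((r → q) → r) → p) → p) → r) → p) → q): 1 > 0.46, so result = 0.46
((((((((r → q) → r) → p) → p) → r) → p) → q) → q): 0.46 ≤ 0.46, so result = 1
(((((((((r → q) → r) → p) → p) → r) → p) → q) → q) → p): 1 > 0.8, so result = 0.8

0.80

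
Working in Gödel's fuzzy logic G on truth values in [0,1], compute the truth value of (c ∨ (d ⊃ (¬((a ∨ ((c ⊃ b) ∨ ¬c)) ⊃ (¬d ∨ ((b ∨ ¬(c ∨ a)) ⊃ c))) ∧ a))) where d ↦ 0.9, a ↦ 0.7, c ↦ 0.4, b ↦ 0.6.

(c ⊃ b): 0.4 ≤ 0.6, so result = 1
¬c: Gödel ¬ of 0.4 = 0 (operand ≠ 0)
((c ⊃ b) ∨ ¬c) = max(1, 0) = 1
(a ∨ ((c ⊃ b) ∨ ¬c)) = max(0.7, 1) = 1
¬d: Gödel ¬ of 0.9 = 0 (operand ≠ 0)
(c ∨ a) = max(0.4, 0.7) = 0.7
¬(c ∨ a): Gödel ¬ of 0.7 = 0 (operand ≠ 0)
(b ∨ ¬(c ∨ a)) = max(0.6, 0) = 0.6
((b ∨ ¬(c ∨ a)) ⊃ c): 0.6 > 0.4, so result = 0.4
(¬d ∨ ((b ∨ ¬(c ∨ a)) ⊃ c)) = max(0, 0.4) = 0.4
((a ∨ ((c ⊃ b) ∨ ¬c)) ⊃ (¬d ∨ ((b ∨ ¬(c ∨ a)) ⊃ c))): 1 > 0.4, so result = 0.4
¬((a ∨ ((c ⊃ b) ∨ ¬c)) ⊃ (¬d ∨ ((b ∨ ¬(c ∨ a)) ⊃ c))): Gödel ¬ of 0.4 = 0 (operand ≠ 0)
(¬((a ∨ ((c ⊃ b) ∨ ¬c)) ⊃ (¬d ∨ ((b ∨ ¬(c ∨ a)) ⊃ c))) ∧ a) = min(0, 0.7) = 0
(d ⊃ (¬((a ∨ ((c ⊃ b) ∨ ¬c)) ⊃ (¬d ∨ ((b ∨ ¬(c ∨ a)) ⊃ c))) ∧ a)): 0.9 > 0, so result = 0
(c ∨ (d ⊃ (¬((a ∨ ((c ⊃ b) ∨ ¬c)) ⊃ (¬d ∨ ((b ∨ ¬(c ∨ a)) ⊃ c))) ∧ a))) = max(0.4, 0) = 0.4

0.40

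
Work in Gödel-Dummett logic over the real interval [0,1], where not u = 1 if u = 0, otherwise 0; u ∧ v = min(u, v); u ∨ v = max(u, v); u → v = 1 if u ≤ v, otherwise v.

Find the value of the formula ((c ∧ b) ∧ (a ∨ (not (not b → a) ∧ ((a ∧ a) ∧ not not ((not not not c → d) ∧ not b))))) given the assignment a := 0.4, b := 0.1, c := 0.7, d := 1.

0.10

(c ∧ b) = min(0.7, 0.1) = 0.1
not b: Gödel ¬ of 0.1 = 0 (operand ≠ 0)
(not b → a): 0 ≤ 0.4, so result = 1
not (not b → a): Gödel ¬ of 1 = 0 (operand ≠ 0)
(a ∧ a) = min(0.4, 0.4) = 0.4
not c: Gödel ¬ of 0.7 = 0 (operand ≠ 0)
not not c: Gödel ¬ of 0 = 1 (operand is 0)
not not not c: Gödel ¬ of 1 = 0 (operand ≠ 0)
(not not not c → d): 0 ≤ 1, so result = 1
not b: Gödel ¬ of 0.1 = 0 (operand ≠ 0)
((not not not c → d) ∧ not b) = min(1, 0) = 0
not ((not not not c → d) ∧ not b): Gödel ¬ of 0 = 1 (operand is 0)
not not ((not not not c → d) ∧ not b): Gödel ¬ of 1 = 0 (operand ≠ 0)
((a ∧ a) ∧ not not ((not not not c → d) ∧ not b)) = min(0.4, 0) = 0
(not (not b → a) ∧ ((a ∧ a) ∧ not not ((not not not c → d) ∧ not b))) = min(0, 0) = 0
(a ∨ (not (not b → a) ∧ ((a ∧ a) ∧ not not ((not not not c → d) ∧ not b)))) = max(0.4, 0) = 0.4
((c ∧ b) ∧ (a ∨ (not (not b → a) ∧ ((a ∧ a) ∧ not not ((not not not c → d) ∧ not b))))) = min(0.1, 0.4) = 0.1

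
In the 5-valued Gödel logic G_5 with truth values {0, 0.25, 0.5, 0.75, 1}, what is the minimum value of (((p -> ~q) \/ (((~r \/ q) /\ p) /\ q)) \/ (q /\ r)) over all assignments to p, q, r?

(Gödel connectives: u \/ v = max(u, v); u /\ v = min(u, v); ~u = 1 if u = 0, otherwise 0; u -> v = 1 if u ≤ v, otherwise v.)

0.25

The minimum is attained at p = 0.25, q = 0.25, r = 0:
  ~q: Gödel ¬ of 0.25 = 0 (operand ≠ 0)
  (p -> ~q): 0.25 > 0, so result = 0
  ~r: Gödel ¬ of 0 = 1 (operand is 0)
  (~r \/ q) = max(1, 0.25) = 1
  ((~r \/ q) /\ p) = min(1, 0.25) = 0.25
  (((~r \/ q) /\ p) /\ q) = min(0.25, 0.25) = 0.25
  ((p -> ~q) \/ (((~r \/ q) /\ p) /\ q)) = max(0, 0.25) = 0.25
  (q /\ r) = min(0.25, 0) = 0
  (((p -> ~q) \/ (((~r \/ q) /\ p) /\ q)) \/ (q /\ r)) = max(0.25, 0) = 0.25
Checking all 125 assignments confirms none give a value below 0.25.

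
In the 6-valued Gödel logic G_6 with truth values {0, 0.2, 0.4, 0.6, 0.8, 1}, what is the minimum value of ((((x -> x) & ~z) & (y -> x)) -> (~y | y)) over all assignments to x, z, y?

0.20

The minimum is attained at x = 0.2, z = 0, y = 0.2:
  (x -> x): 0.2 ≤ 0.2, so result = 1
  ~z: Gödel ¬ of 0 = 1 (operand is 0)
  ((x -> x) & ~z) = min(1, 1) = 1
  (y -> x): 0.2 ≤ 0.2, so result = 1
  (((x -> x) & ~z) & (y -> x)) = min(1, 1) = 1
  ~y: Gödel ¬ of 0.2 = 0 (operand ≠ 0)
  (~y | y) = max(0, 0.2) = 0.2
  ((((x -> x) & ~z) & (y -> x)) -> (~y | y)): 1 > 0.2, so result = 0.2
Checking all 216 assignments confirms none give a value below 0.20.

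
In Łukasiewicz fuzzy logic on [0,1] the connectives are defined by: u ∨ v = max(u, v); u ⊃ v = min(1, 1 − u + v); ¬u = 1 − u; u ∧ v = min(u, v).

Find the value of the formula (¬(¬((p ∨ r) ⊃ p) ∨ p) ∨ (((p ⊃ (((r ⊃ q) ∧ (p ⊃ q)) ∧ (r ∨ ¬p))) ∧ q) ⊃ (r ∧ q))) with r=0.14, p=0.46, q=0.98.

(p ∨ r) = max(0.46, 0.14) = 0.46
((p ∨ r) ⊃ p): min(1, 1 − 0.46 + 0.46) = 1
¬((p ∨ r) ⊃ p): Łukasiewicz ¬ gives 1 − 1 = 0
(¬((p ∨ r) ⊃ p) ∨ p) = max(0, 0.46) = 0.46
¬(¬((p ∨ r) ⊃ p) ∨ p): Łukasiewicz ¬ gives 1 − 0.46 = 0.54
(r ⊃ q): min(1, 1 − 0.14 + 0.98) = 1
(p ⊃ q): min(1, 1 − 0.46 + 0.98) = 1
((r ⊃ q) ∧ (p ⊃ q)) = min(1, 1) = 1
¬p: Łukasiewicz ¬ gives 1 − 0.46 = 0.54
(r ∨ ¬p) = max(0.14, 0.54) = 0.54
(((r ⊃ q) ∧ (p ⊃ q)) ∧ (r ∨ ¬p)) = min(1, 0.54) = 0.54
(p ⊃ (((r ⊃ q) ∧ (p ⊃ q)) ∧ (r ∨ ¬p))): min(1, 1 − 0.46 + 0.54) = 1
((p ⊃ (((r ⊃ q) ∧ (p ⊃ q)) ∧ (r ∨ ¬p))) ∧ q) = min(1, 0.98) = 0.98
(r ∧ q) = min(0.14, 0.98) = 0.14
(((p ⊃ (((r ⊃ q) ∧ (p ⊃ q)) ∧ (r ∨ ¬p))) ∧ q) ⊃ (r ∧ q)): min(1, 1 − 0.98 + 0.14) = 0.16
(¬(¬((p ∨ r) ⊃ p) ∨ p) ∨ (((p ⊃ (((r ⊃ q) ∧ (p ⊃ q)) ∧ (r ∨ ¬p))) ∧ q) ⊃ (r ∧ q))) = max(0.54, 0.16) = 0.54

0.54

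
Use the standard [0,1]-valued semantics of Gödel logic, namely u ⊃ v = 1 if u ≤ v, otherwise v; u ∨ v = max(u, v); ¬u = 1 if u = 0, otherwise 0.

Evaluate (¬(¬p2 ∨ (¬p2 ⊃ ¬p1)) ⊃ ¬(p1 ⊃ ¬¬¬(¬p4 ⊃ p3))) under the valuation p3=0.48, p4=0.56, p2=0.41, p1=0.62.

1.00

¬p2: Gödel ¬ of 0.41 = 0 (operand ≠ 0)
¬p2: Gödel ¬ of 0.41 = 0 (operand ≠ 0)
¬p1: Gödel ¬ of 0.62 = 0 (operand ≠ 0)
(¬p2 ⊃ ¬p1): 0 ≤ 0, so result = 1
(¬p2 ∨ (¬p2 ⊃ ¬p1)) = max(0, 1) = 1
¬(¬p2 ∨ (¬p2 ⊃ ¬p1)): Gödel ¬ of 1 = 0 (operand ≠ 0)
¬p4: Gödel ¬ of 0.56 = 0 (operand ≠ 0)
(¬p4 ⊃ p3): 0 ≤ 0.48, so result = 1
¬(¬p4 ⊃ p3): Gödel ¬ of 1 = 0 (operand ≠ 0)
¬¬(¬p4 ⊃ p3): Gödel ¬ of 0 = 1 (operand is 0)
¬¬¬(¬p4 ⊃ p3): Gödel ¬ of 1 = 0 (operand ≠ 0)
(p1 ⊃ ¬¬¬(¬p4 ⊃ p3)): 0.62 > 0, so result = 0
¬(p1 ⊃ ¬¬¬(¬p4 ⊃ p3)): Gödel ¬ of 0 = 1 (operand is 0)
(¬(¬p2 ∨ (¬p2 ⊃ ¬p1)) ⊃ ¬(p1 ⊃ ¬¬¬(¬p4 ⊃ p3))): 0 ≤ 1, so result = 1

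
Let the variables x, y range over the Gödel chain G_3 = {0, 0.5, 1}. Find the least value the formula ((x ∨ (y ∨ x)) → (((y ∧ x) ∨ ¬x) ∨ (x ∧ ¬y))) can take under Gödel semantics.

0.50

The minimum is attained at x = 0.5, y = 1:
  (y ∨ x) = max(1, 0.5) = 1
  (x ∨ (y ∨ x)) = max(0.5, 1) = 1
  (y ∧ x) = min(1, 0.5) = 0.5
  ¬x: Gödel ¬ of 0.5 = 0 (operand ≠ 0)
  ((y ∧ x) ∨ ¬x) = max(0.5, 0) = 0.5
  ¬y: Gödel ¬ of 1 = 0 (operand ≠ 0)
  (x ∧ ¬y) = min(0.5, 0) = 0
  (((y ∧ x) ∨ ¬x) ∨ (x ∧ ¬y)) = max(0.5, 0) = 0.5
  ((x ∨ (y ∨ x)) → (((y ∧ x) ∨ ¬x) ∨ (x ∧ ¬y))): 1 > 0.5, so result = 0.5
Checking all 9 assignments confirms none give a value below 0.50.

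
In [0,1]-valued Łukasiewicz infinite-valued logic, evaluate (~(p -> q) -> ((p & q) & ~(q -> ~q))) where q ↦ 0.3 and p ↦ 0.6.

0.70

(p -> q): min(1, 1 − 0.6 + 0.3) = 0.7
~(p -> q): Łukasiewicz ¬ gives 1 − 0.7 = 0.3
(p & q) = min(0.6, 0.3) = 0.3
~q: Łukasiewicz ¬ gives 1 − 0.3 = 0.7
(q -> ~q): min(1, 1 − 0.3 + 0.7) = 1
~(q -> ~q): Łukasiewicz ¬ gives 1 − 1 = 0
((p & q) & ~(q -> ~q)) = min(0.3, 0) = 0
(~(p -> q) -> ((p & q) & ~(q -> ~q))): min(1, 1 − 0.3 + 0) = 0.7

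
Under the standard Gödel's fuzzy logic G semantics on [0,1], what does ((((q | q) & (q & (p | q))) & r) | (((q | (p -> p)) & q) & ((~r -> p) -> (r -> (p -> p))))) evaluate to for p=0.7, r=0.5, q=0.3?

(q | q) = max(0.3, 0.3) = 0.3
(p | q) = max(0.7, 0.3) = 0.7
(q & (p | q)) = min(0.3, 0.7) = 0.3
((q | q) & (q & (p | q))) = min(0.3, 0.3) = 0.3
(((q | q) & (q & (p | q))) & r) = min(0.3, 0.5) = 0.3
(p -> p): 0.7 ≤ 0.7, so result = 1
(q | (p -> p)) = max(0.3, 1) = 1
((q | (p -> p)) & q) = min(1, 0.3) = 0.3
~r: Gödel ¬ of 0.5 = 0 (operand ≠ 0)
(~r -> p): 0 ≤ 0.7, so result = 1
(p -> p): 0.7 ≤ 0.7, so result = 1
(r -> (p -> p)): 0.5 ≤ 1, so result = 1
((~r -> p) -> (r -> (p -> p))): 1 ≤ 1, so result = 1
(((q | (p -> p)) & q) & ((~r -> p) -> (r -> (p -> p)))) = min(0.3, 1) = 0.3
((((q | q) & (q & (p | q))) & r) | (((q | (p -> p)) & q) & ((~r -> p) -> (r -> (p -> p))))) = max(0.3, 0.3) = 0.3

0.30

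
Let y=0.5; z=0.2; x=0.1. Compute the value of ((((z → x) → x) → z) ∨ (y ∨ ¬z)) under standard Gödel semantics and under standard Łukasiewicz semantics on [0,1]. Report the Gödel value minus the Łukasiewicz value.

Gödel evaluation:
  (z → x): 0.2 > 0.1, so result = 0.1
  ((z → x) → x): 0.1 ≤ 0.1, so result = 1
  (((z → x) → x) → z): 1 > 0.2, so result = 0.2
  ¬z: Gödel ¬ of 0.2 = 0 (operand ≠ 0)
  (y ∨ ¬z) = max(0.5, 0) = 0.5
  ((((z → x) → x) → z) ∨ (y ∨ ¬z)) = max(0.2, 0.5) = 0.5
  Gödel value = 0.5
Łukasiewicz evaluation:
  (z → x): min(1, 1 − 0.2 + 0.1) = 0.9
  ((z → x) → x): min(1, 1 − 0.9 + 0.1) = 0.2
  (((z → x) → x) → z): min(1, 1 − 0.2 + 0.2) = 1
  ¬z: Łukasiewicz ¬ gives 1 − 0.2 = 0.8
  (y ∨ ¬z) = max(0.5, 0.8) = 0.8
  ((((z → x) → x) → z) ∨ (y ∨ ¬z)) = max(1, 0.8) = 1
  Łukasiewicz value = 1
Difference: 0.5 − 1 = -0.50

-0.50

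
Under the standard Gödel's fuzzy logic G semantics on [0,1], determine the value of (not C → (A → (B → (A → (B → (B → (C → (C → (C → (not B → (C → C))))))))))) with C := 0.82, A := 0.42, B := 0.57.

1.00

not C: Gödel ¬ of 0.82 = 0 (operand ≠ 0)
not B: Gödel ¬ of 0.57 = 0 (operand ≠ 0)
(C → C): 0.82 ≤ 0.82, so result = 1
(not B → (C → C)): 0 ≤ 1, so result = 1
(C → (not B → (C → C))): 0.82 ≤ 1, so result = 1
(C → (C → (not B → (C → C)))): 0.82 ≤ 1, so result = 1
(C → (C → (C → (not B → (C → C))))): 0.82 ≤ 1, so result = 1
(B → (C → (C → (C → (not B → (C → C)))))): 0.57 ≤ 1, so result = 1
(B → (B → (C → (C → (C → (not B → (C → C))))))): 0.57 ≤ 1, so result = 1
(A → (B → (B → (C → (C → (C → (not B → (C → C)))))))): 0.42 ≤ 1, so result = 1
(B → (A → (B → (B → (C → (C → (C → (not B → (C → C))))))))): 0.57 ≤ 1, so result = 1
(A → (B → (A → (B → (B → (C → (C → (C → (not B → (C → C)))))))))): 0.42 ≤ 1, so result = 1
(not C → (A → (B → (A → (B → (B → (C → (C → (C → (not B → (C → C))))))))))): 0 ≤ 1, so result = 1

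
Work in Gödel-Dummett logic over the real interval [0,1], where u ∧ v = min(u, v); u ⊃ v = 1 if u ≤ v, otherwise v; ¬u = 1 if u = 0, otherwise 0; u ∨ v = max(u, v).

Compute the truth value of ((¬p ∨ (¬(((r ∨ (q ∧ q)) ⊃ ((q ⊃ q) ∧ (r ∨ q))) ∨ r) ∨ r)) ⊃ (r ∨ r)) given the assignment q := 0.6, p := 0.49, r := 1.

1.00

¬p: Gödel ¬ of 0.49 = 0 (operand ≠ 0)
(q ∧ q) = min(0.6, 0.6) = 0.6
(r ∨ (q ∧ q)) = max(1, 0.6) = 1
(q ⊃ q): 0.6 ≤ 0.6, so result = 1
(r ∨ q) = max(1, 0.6) = 1
((q ⊃ q) ∧ (r ∨ q)) = min(1, 1) = 1
((r ∨ (q ∧ q)) ⊃ ((q ⊃ q) ∧ (r ∨ q))): 1 ≤ 1, so result = 1
(((r ∨ (q ∧ q)) ⊃ ((q ⊃ q) ∧ (r ∨ q))) ∨ r) = max(1, 1) = 1
¬(((r ∨ (q ∧ q)) ⊃ ((q ⊃ q) ∧ (r ∨ q))) ∨ r): Gödel ¬ of 1 = 0 (operand ≠ 0)
(¬(((r ∨ (q ∧ q)) ⊃ ((q ⊃ q) ∧ (r ∨ q))) ∨ r) ∨ r) = max(0, 1) = 1
(¬p ∨ (¬(((r ∨ (q ∧ q)) ⊃ ((q ⊃ q) ∧ (r ∨ q))) ∨ r) ∨ r)) = max(0, 1) = 1
(r ∨ r) = max(1, 1) = 1
((¬p ∨ (¬(((r ∨ (q ∧ q)) ⊃ ((q ⊃ q) ∧ (r ∨ q))) ∨ r) ∨ r)) ⊃ (r ∨ r)): 1 ≤ 1, so result = 1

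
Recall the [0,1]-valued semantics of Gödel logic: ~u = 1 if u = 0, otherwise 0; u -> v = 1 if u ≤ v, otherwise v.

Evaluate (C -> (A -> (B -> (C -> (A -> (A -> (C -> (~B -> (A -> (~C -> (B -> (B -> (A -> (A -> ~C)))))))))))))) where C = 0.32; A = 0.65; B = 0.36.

1.00

~B: Gödel ¬ of 0.36 = 0 (operand ≠ 0)
~C: Gödel ¬ of 0.32 = 0 (operand ≠ 0)
~C: Gödel ¬ of 0.32 = 0 (operand ≠ 0)
(A -> ~C): 0.65 > 0, so result = 0
(A -> (A -> ~C)): 0.65 > 0, so result = 0
(B -> (A -> (A -> ~C))): 0.36 > 0, so result = 0
(B -> (B -> (A -> (A -> ~C)))): 0.36 > 0, so result = 0
(~C -> (B -> (B -> (A -> (A -> ~C))))): 0 ≤ 0, so result = 1
(A -> (~C -> (B -> (B -> (A -> (A -> ~C)))))): 0.65 ≤ 1, so result = 1
(~B -> (A -> (~C -> (B -> (B -> (A -> (A -> ~C))))))): 0 ≤ 1, so result = 1
(C -> (~B -> (A -> (~C -> (B -> (B -> (A -> (A -> ~C)))))))): 0.32 ≤ 1, so result = 1
(A -> (C -> (~B -> (A -> (~C -> (B -> (B -> (A -> (A -> ~C))))))))): 0.65 ≤ 1, so result = 1
(A -> (A -> (C -> (~B -> (A -> (~C -> (B -> (B -> (A -> (A -> ~C)))))))))): 0.65 ≤ 1, so result = 1
(C -> (A -> (A -> (C -> (~B -> (A -> (~C -> (B -> (B -> (A -> (A -> ~C))))))))))): 0.32 ≤ 1, so result = 1
(B -> (C -> (A -> (A -> (C -> (~B -> (A -> (~C -> (B -> (B -> (A -> (A -> ~C)))))))))))): 0.36 ≤ 1, so result = 1
(A -> (B -> (C -> (A -> (A -> (C -> (~B -> (A -> (~C -> (B -> (B -> (A -> (A -> ~C))))))))))))): 0.65 ≤ 1, so result = 1
(C -> (A -> (B -> (C -> (A -> (A -> (C -> (~B -> (A -> (~C -> (B -> (B -> (A -> (A -> ~C)))))))))))))): 0.32 ≤ 1, so result = 1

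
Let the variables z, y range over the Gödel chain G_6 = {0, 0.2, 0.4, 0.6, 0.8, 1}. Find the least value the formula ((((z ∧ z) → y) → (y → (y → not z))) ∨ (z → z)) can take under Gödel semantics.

1.00

Every assignment gives 1. For instance at z = 0, y = 0:
  (z ∧ z) = min(0, 0) = 0
  ((z ∧ z) → y): 0 ≤ 0, so result = 1
  not z: Gödel ¬ of 0 = 1 (operand is 0)
  (y → not z): 0 ≤ 1, so result = 1
  (y → (y → not z)): 0 ≤ 1, so result = 1
  (((z ∧ z) → y) → (y → (y → not z))): 1 ≤ 1, so result = 1
  (z → z): 0 ≤ 0, so result = 1
  ((((z ∧ z) → y) → (y → (y → not z))) ∨ (z → z)) = max(1, 1) = 1
All 36 assignments give value 1 — the formula is a G_6-tautology.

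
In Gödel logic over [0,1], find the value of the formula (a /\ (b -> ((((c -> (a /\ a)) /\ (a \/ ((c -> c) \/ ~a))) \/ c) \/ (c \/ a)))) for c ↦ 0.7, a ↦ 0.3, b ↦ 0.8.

(a /\ a) = min(0.3, 0.3) = 0.3
(c -> (a /\ a)): 0.7 > 0.3, so result = 0.3
(c -> c): 0.7 ≤ 0.7, so result = 1
~a: Gödel ¬ of 0.3 = 0 (operand ≠ 0)
((c -> c) \/ ~a) = max(1, 0) = 1
(a \/ ((c -> c) \/ ~a)) = max(0.3, 1) = 1
((c -> (a /\ a)) /\ (a \/ ((c -> c) \/ ~a))) = min(0.3, 1) = 0.3
(((c -> (a /\ a)) /\ (a \/ ((c -> c) \/ ~a))) \/ c) = max(0.3, 0.7) = 0.7
(c \/ a) = max(0.7, 0.3) = 0.7
((((c -> (a /\ a)) /\ (a \/ ((c -> c) \/ ~a))) \/ c) \/ (c \/ a)) = max(0.7, 0.7) = 0.7
(b -> ((((c -> (a /\ a)) /\ (a \/ ((c -> c) \/ ~a))) \/ c) \/ (c \/ a))): 0.8 > 0.7, so result = 0.7
(a /\ (b -> ((((c -> (a /\ a)) /\ (a \/ ((c -> c) \/ ~a))) \/ c) \/ (c \/ a)))) = min(0.3, 0.7) = 0.3

0.30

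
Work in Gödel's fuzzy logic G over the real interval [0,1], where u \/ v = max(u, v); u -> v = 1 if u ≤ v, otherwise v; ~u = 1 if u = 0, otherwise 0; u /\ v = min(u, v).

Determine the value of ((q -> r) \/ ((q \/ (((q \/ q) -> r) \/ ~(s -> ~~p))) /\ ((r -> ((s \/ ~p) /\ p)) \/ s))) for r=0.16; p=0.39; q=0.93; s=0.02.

(q -> r): 0.93 > 0.16, so result = 0.16
(q \/ q) = max(0.93, 0.93) = 0.93
((q \/ q) -> r): 0.93 > 0.16, so result = 0.16
~p: Gödel ¬ of 0.39 = 0 (operand ≠ 0)
~~p: Gödel ¬ of 0 = 1 (operand is 0)
(s -> ~~p): 0.02 ≤ 1, so result = 1
~(s -> ~~p): Gödel ¬ of 1 = 0 (operand ≠ 0)
(((q \/ q) -> r) \/ ~(s -> ~~p)) = max(0.16, 0) = 0.16
(q \/ (((q \/ q) -> r) \/ ~(s -> ~~p))) = max(0.93, 0.16) = 0.93
~p: Gödel ¬ of 0.39 = 0 (operand ≠ 0)
(s \/ ~p) = max(0.02, 0) = 0.02
((s \/ ~p) /\ p) = min(0.02, 0.39) = 0.02
(r -> ((s \/ ~p) /\ p)): 0.16 > 0.02, so result = 0.02
((r -> ((s \/ ~p) /\ p)) \/ s) = max(0.02, 0.02) = 0.02
((q \/ (((q \/ q) -> r) \/ ~(s -> ~~p))) /\ ((r -> ((s \/ ~p) /\ p)) \/ s)) = min(0.93, 0.02) = 0.02
((q -> r) \/ ((q \/ (((q \/ q) -> r) \/ ~(s -> ~~p))) /\ ((r -> ((s \/ ~p) /\ p)) \/ s))) = max(0.16, 0.02) = 0.16

0.16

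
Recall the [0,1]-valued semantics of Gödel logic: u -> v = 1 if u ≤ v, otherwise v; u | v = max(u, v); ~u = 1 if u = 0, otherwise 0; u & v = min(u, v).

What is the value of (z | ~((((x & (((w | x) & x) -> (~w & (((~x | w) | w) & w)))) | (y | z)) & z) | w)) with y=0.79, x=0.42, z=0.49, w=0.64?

(w | x) = max(0.64, 0.42) = 0.64
((w | x) & x) = min(0.64, 0.42) = 0.42
~w: Gödel ¬ of 0.64 = 0 (operand ≠ 0)
~x: Gödel ¬ of 0.42 = 0 (operand ≠ 0)
(~x | w) = max(0, 0.64) = 0.64
((~x | w) | w) = max(0.64, 0.64) = 0.64
(((~x | w) | w) & w) = min(0.64, 0.64) = 0.64
(~w & (((~x | w) | w) & w)) = min(0, 0.64) = 0
(((w | x) & x) -> (~w & (((~x | w) | w) & w))): 0.42 > 0, so result = 0
(x & (((w | x) & x) -> (~w & (((~x | w) | w) & w)))) = min(0.42, 0) = 0
(y | z) = max(0.79, 0.49) = 0.79
((x & (((w | x) & x) -> (~w & (((~x | w) | w) & w)))) | (y | z)) = max(0, 0.79) = 0.79
(((x & (((w | x) & x) -> (~w & (((~x | w) | w) & w)))) | (y | z)) & z) = min(0.79, 0.49) = 0.49
((((x & (((w | x) & x) -> (~w & (((~x | w) | w) & w)))) | (y | z)) & z) | w) = max(0.49, 0.64) = 0.64
~((((x & (((w | x) & x) -> (~w & (((~x | w) | w) & w)))) | (y | z)) & z) | w): Gödel ¬ of 0.64 = 0 (operand ≠ 0)
(z | ~((((x & (((w | x) & x) -> (~w & (((~x | w) | w) & w)))) | (y | z)) & z) | w)) = max(0.49, 0) = 0.49

0.49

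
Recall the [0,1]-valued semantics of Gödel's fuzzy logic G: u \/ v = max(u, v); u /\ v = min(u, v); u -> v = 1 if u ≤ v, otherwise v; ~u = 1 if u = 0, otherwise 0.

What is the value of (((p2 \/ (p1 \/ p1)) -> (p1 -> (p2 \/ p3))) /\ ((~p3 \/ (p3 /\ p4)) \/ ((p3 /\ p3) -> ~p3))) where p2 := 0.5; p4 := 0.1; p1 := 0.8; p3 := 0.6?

(p1 \/ p1) = max(0.8, 0.8) = 0.8
(p2 \/ (p1 \/ p1)) = max(0.5, 0.8) = 0.8
(p2 \/ p3) = max(0.5, 0.6) = 0.6
(p1 -> (p2 \/ p3)): 0.8 > 0.6, so result = 0.6
((p2 \/ (p1 \/ p1)) -> (p1 -> (p2 \/ p3))): 0.8 > 0.6, so result = 0.6
~p3: Gödel ¬ of 0.6 = 0 (operand ≠ 0)
(p3 /\ p4) = min(0.6, 0.1) = 0.1
(~p3 \/ (p3 /\ p4)) = max(0, 0.1) = 0.1
(p3 /\ p3) = min(0.6, 0.6) = 0.6
~p3: Gödel ¬ of 0.6 = 0 (operand ≠ 0)
((p3 /\ p3) -> ~p3): 0.6 > 0, so result = 0
((~p3 \/ (p3 /\ p4)) \/ ((p3 /\ p3) -> ~p3)) = max(0.1, 0) = 0.1
(((p2 \/ (p1 \/ p1)) -> (p1 -> (p2 \/ p3))) /\ ((~p3 \/ (p3 /\ p4)) \/ ((p3 /\ p3) -> ~p3))) = min(0.6, 0.1) = 0.1

0.10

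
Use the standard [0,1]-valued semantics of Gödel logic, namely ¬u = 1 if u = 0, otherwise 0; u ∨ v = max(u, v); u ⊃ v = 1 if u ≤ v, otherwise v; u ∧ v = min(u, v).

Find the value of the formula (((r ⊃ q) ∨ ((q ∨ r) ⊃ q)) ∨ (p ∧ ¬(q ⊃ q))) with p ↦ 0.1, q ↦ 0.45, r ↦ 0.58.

(r ⊃ q): 0.58 > 0.45, so result = 0.45
(q ∨ r) = max(0.45, 0.58) = 0.58
((q ∨ r) ⊃ q): 0.58 > 0.45, so result = 0.45
((r ⊃ q) ∨ ((q ∨ r) ⊃ q)) = max(0.45, 0.45) = 0.45
(q ⊃ q): 0.45 ≤ 0.45, so result = 1
¬(q ⊃ q): Gödel ¬ of 1 = 0 (operand ≠ 0)
(p ∧ ¬(q ⊃ q)) = min(0.1, 0) = 0
(((r ⊃ q) ∨ ((q ∨ r) ⊃ q)) ∨ (p ∧ ¬(q ⊃ q))) = max(0.45, 0) = 0.45

0.45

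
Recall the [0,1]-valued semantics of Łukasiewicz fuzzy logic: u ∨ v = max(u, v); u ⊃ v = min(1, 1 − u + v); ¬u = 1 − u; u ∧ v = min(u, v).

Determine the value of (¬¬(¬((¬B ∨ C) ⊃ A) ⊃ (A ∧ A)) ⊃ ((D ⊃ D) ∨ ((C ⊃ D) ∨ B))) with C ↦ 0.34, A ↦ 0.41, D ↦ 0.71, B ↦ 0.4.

1.00

¬B: Łukasiewicz ¬ gives 1 − 0.4 = 0.6
(¬B ∨ C) = max(0.6, 0.34) = 0.6
((¬B ∨ C) ⊃ A): min(1, 1 − 0.6 + 0.41) = 0.81
¬((¬B ∨ C) ⊃ A): Łukasiewicz ¬ gives 1 − 0.81 = 0.19
(A ∧ A) = min(0.41, 0.41) = 0.41
(¬((¬B ∨ C) ⊃ A) ⊃ (A ∧ A)): min(1, 1 − 0.19 + 0.41) = 1
¬(¬((¬B ∨ C) ⊃ A) ⊃ (A ∧ A)): Łukasiewicz ¬ gives 1 − 1 = 0
¬¬(¬((¬B ∨ C) ⊃ A) ⊃ (A ∧ A)): Łukasiewicz ¬ gives 1 − 0 = 1
(D ⊃ D): min(1, 1 − 0.71 + 0.71) = 1
(C ⊃ D): min(1, 1 − 0.34 + 0.71) = 1
((C ⊃ D) ∨ B) = max(1, 0.4) = 1
((D ⊃ D) ∨ ((C ⊃ D) ∨ B)) = max(1, 1) = 1
(¬¬(¬((¬B ∨ C) ⊃ A) ⊃ (A ∧ A)) ⊃ ((D ⊃ D) ∨ ((C ⊃ D) ∨ B))): min(1, 1 − 1 + 1) = 1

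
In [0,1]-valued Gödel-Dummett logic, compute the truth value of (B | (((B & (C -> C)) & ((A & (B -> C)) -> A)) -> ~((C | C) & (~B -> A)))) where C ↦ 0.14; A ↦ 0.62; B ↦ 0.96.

0.96

(C -> C): 0.14 ≤ 0.14, so result = 1
(B & (C -> C)) = min(0.96, 1) = 0.96
(B -> C): 0.96 > 0.14, so result = 0.14
(A & (B -> C)) = min(0.62, 0.14) = 0.14
((A & (B -> C)) -> A): 0.14 ≤ 0.62, so result = 1
((B & (C -> C)) & ((A & (B -> C)) -> A)) = min(0.96, 1) = 0.96
(C | C) = max(0.14, 0.14) = 0.14
~B: Gödel ¬ of 0.96 = 0 (operand ≠ 0)
(~B -> A): 0 ≤ 0.62, so result = 1
((C | C) & (~B -> A)) = min(0.14, 1) = 0.14
~((C | C) & (~B -> A)): Gödel ¬ of 0.14 = 0 (operand ≠ 0)
(((B & (C -> C)) & ((A & (B -> C)) -> A)) -> ~((C | C) & (~B -> A))): 0.96 > 0, so result = 0
(B | (((B & (C -> C)) & ((A & (B -> C)) -> A)) -> ~((C | C) & (~B -> A)))) = max(0.96, 0) = 0.96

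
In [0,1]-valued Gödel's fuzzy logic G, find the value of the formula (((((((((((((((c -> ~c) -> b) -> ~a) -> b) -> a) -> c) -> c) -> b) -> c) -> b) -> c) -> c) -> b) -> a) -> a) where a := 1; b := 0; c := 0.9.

1.00

~c: Gödel ¬ of 0.9 = 0 (operand ≠ 0)
(c -> ~c): 0.9 > 0, so result = 0
((c -> ~c) -> b): 0 ≤ 0, so result = 1
~a: Gödel ¬ of 1 = 0 (operand ≠ 0)
(((c -> ~c) -> b) -> ~a): 1 > 0, so result = 0
((((c -> ~c) -> b) -> ~a) -> b): 0 ≤ 0, so result = 1
(((((c -> ~c) -> b) -> ~a) -> b) -> a): 1 ≤ 1, so result = 1
((((((c -> ~c) -> b) -> ~a) -> b) -> a) -> c): 1 > 0.9, so result = 0.9
(((((((c -> ~c) -> b) -> ~a) -> b) -> a) -> c) -> c): 0.9 ≤ 0.9, so result = 1
((((((((c -> ~c) -> b) -> ~a) -> b) -> a) -> c) -> c) -> b): 1 > 0, so result = 0
(((((((((c -> ~c) -> b) -> ~a) -> b) -> a) -> c) -> c) -> b) -> c): 0 ≤ 0.9, so result = 1
((((((((((c -> ~c) -> b) -> ~a) -> b) -> a) -> c) -> c) -> b) -> c) -> b): 1 > 0, so result = 0
(((((((((((c -> ~c) -> b) -> ~a) -> b) -> a) -> c) -> c) -> b) -> c) -> b) -> c): 0 ≤ 0.9, so result = 1
((((((((((((c -> ~c) -> b) -> ~a) -> b) -> a) -> c) -> c) -> b) -> c) -> b) -> c) -> c): 1 > 0.9, so result = 0.9
(((((((((((((c -> ~c) -> b) -> ~a) -> b) -> a) -> c) -> c) -> b) -> c) -> b) -> c) -> c) -> b): 0.9 > 0, so result = 0
((((((((((((((c -> ~c) -> b) -> ~a) -> b) -> a) -> c) -> c) -> b) -> c) -> b) -> c) -> c) -> b) -> a): 0 ≤ 1, so result = 1
(((((((((((((((c -> ~c) -> b) -> ~a) -> b) -> a) -> c) -> c) -> b) -> c) -> b) -> c) -> c) -> b) -> a) -> a): 1 ≤ 1, so result = 1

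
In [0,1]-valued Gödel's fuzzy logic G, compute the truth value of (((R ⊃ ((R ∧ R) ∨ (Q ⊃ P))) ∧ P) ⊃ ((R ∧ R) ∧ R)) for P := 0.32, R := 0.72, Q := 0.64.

1.00

(R ∧ R) = min(0.72, 0.72) = 0.72
(Q ⊃ P): 0.64 > 0.32, so result = 0.32
((R ∧ R) ∨ (Q ⊃ P)) = max(0.72, 0.32) = 0.72
(R ⊃ ((R ∧ R) ∨ (Q ⊃ P))): 0.72 ≤ 0.72, so result = 1
((R ⊃ ((R ∧ R) ∨ (Q ⊃ P))) ∧ P) = min(1, 0.32) = 0.32
(R ∧ R) = min(0.72, 0.72) = 0.72
((R ∧ R) ∧ R) = min(0.72, 0.72) = 0.72
(((R ⊃ ((R ∧ R) ∨ (Q ⊃ P))) ∧ P) ⊃ ((R ∧ R) ∧ R)): 0.32 ≤ 0.72, so result = 1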